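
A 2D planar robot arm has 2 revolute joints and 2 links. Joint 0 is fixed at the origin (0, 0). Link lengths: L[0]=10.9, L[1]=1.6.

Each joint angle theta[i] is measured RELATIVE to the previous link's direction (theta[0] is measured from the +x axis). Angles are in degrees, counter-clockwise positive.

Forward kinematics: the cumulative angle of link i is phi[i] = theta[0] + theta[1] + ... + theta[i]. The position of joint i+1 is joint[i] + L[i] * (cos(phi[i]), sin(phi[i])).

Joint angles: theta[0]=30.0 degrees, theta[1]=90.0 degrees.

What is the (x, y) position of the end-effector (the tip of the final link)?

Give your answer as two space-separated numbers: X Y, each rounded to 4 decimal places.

joint[0] = (0.0000, 0.0000)  (base)
link 0: phi[0] = 30 = 30 deg
  cos(30 deg) = 0.8660, sin(30 deg) = 0.5000
  joint[1] = (0.0000, 0.0000) + 10.9 * (0.8660, 0.5000) = (0.0000 + 9.4397, 0.0000 + 5.4500) = (9.4397, 5.4500)
link 1: phi[1] = 30 + 90 = 120 deg
  cos(120 deg) = -0.5000, sin(120 deg) = 0.8660
  joint[2] = (9.4397, 5.4500) + 1.6 * (-0.5000, 0.8660) = (9.4397 + -0.8000, 5.4500 + 1.3856) = (8.6397, 6.8356)
End effector: (8.6397, 6.8356)

Answer: 8.6397 6.8356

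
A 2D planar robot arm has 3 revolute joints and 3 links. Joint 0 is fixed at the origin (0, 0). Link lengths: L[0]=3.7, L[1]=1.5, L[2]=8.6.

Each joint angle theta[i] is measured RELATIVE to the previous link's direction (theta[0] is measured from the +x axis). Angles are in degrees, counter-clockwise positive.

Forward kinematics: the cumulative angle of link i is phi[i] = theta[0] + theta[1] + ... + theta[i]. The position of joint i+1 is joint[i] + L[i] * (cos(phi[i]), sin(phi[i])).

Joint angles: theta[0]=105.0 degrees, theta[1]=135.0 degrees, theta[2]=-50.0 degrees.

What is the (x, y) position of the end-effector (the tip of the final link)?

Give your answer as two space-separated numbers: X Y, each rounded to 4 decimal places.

joint[0] = (0.0000, 0.0000)  (base)
link 0: phi[0] = 105 = 105 deg
  cos(105 deg) = -0.2588, sin(105 deg) = 0.9659
  joint[1] = (0.0000, 0.0000) + 3.7 * (-0.2588, 0.9659) = (0.0000 + -0.9576, 0.0000 + 3.5739) = (-0.9576, 3.5739)
link 1: phi[1] = 105 + 135 = 240 deg
  cos(240 deg) = -0.5000, sin(240 deg) = -0.8660
  joint[2] = (-0.9576, 3.5739) + 1.5 * (-0.5000, -0.8660) = (-0.9576 + -0.7500, 3.5739 + -1.2990) = (-1.7076, 2.2749)
link 2: phi[2] = 105 + 135 + -50 = 190 deg
  cos(190 deg) = -0.9848, sin(190 deg) = -0.1736
  joint[3] = (-1.7076, 2.2749) + 8.6 * (-0.9848, -0.1736) = (-1.7076 + -8.4693, 2.2749 + -1.4934) = (-10.1770, 0.7815)
End effector: (-10.1770, 0.7815)

Answer: -10.1770 0.7815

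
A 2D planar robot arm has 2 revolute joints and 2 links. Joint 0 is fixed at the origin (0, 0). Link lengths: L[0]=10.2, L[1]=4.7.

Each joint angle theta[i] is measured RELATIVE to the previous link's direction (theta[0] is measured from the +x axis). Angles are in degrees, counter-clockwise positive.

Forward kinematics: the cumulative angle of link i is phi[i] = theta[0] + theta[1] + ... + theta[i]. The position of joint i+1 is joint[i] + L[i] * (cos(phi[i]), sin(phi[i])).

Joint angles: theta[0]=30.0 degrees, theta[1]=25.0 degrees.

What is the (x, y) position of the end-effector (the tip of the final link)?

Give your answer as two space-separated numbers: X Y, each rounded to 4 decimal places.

joint[0] = (0.0000, 0.0000)  (base)
link 0: phi[0] = 30 = 30 deg
  cos(30 deg) = 0.8660, sin(30 deg) = 0.5000
  joint[1] = (0.0000, 0.0000) + 10.2 * (0.8660, 0.5000) = (0.0000 + 8.8335, 0.0000 + 5.1000) = (8.8335, 5.1000)
link 1: phi[1] = 30 + 25 = 55 deg
  cos(55 deg) = 0.5736, sin(55 deg) = 0.8192
  joint[2] = (8.8335, 5.1000) + 4.7 * (0.5736, 0.8192) = (8.8335 + 2.6958, 5.1000 + 3.8500) = (11.5293, 8.9500)
End effector: (11.5293, 8.9500)

Answer: 11.5293 8.9500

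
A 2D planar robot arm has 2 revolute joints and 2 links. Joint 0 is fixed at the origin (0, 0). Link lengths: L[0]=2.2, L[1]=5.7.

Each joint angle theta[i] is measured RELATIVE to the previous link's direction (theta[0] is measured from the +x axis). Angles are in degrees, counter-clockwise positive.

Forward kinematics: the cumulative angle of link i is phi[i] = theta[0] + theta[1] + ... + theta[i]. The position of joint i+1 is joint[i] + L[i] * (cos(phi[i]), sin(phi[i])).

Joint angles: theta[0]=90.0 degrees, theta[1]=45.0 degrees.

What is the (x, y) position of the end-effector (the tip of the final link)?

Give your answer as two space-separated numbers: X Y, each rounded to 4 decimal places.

Answer: -4.0305 6.2305

Derivation:
joint[0] = (0.0000, 0.0000)  (base)
link 0: phi[0] = 90 = 90 deg
  cos(90 deg) = 0.0000, sin(90 deg) = 1.0000
  joint[1] = (0.0000, 0.0000) + 2.2 * (0.0000, 1.0000) = (0.0000 + 0.0000, 0.0000 + 2.2000) = (0.0000, 2.2000)
link 1: phi[1] = 90 + 45 = 135 deg
  cos(135 deg) = -0.7071, sin(135 deg) = 0.7071
  joint[2] = (0.0000, 2.2000) + 5.7 * (-0.7071, 0.7071) = (0.0000 + -4.0305, 2.2000 + 4.0305) = (-4.0305, 6.2305)
End effector: (-4.0305, 6.2305)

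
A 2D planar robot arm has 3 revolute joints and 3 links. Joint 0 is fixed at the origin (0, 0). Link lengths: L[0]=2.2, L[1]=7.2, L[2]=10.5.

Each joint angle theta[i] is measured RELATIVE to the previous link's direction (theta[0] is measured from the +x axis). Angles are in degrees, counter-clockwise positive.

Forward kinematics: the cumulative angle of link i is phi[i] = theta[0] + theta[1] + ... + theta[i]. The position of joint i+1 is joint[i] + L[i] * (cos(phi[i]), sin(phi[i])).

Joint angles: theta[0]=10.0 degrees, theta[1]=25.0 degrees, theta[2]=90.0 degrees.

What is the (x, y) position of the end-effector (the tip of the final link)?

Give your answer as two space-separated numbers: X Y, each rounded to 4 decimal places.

Answer: 2.0419 13.1129

Derivation:
joint[0] = (0.0000, 0.0000)  (base)
link 0: phi[0] = 10 = 10 deg
  cos(10 deg) = 0.9848, sin(10 deg) = 0.1736
  joint[1] = (0.0000, 0.0000) + 2.2 * (0.9848, 0.1736) = (0.0000 + 2.1666, 0.0000 + 0.3820) = (2.1666, 0.3820)
link 1: phi[1] = 10 + 25 = 35 deg
  cos(35 deg) = 0.8192, sin(35 deg) = 0.5736
  joint[2] = (2.1666, 0.3820) + 7.2 * (0.8192, 0.5736) = (2.1666 + 5.8979, 0.3820 + 4.1298) = (8.0645, 4.5118)
link 2: phi[2] = 10 + 25 + 90 = 125 deg
  cos(125 deg) = -0.5736, sin(125 deg) = 0.8192
  joint[3] = (8.0645, 4.5118) + 10.5 * (-0.5736, 0.8192) = (8.0645 + -6.0226, 4.5118 + 8.6011) = (2.0419, 13.1129)
End effector: (2.0419, 13.1129)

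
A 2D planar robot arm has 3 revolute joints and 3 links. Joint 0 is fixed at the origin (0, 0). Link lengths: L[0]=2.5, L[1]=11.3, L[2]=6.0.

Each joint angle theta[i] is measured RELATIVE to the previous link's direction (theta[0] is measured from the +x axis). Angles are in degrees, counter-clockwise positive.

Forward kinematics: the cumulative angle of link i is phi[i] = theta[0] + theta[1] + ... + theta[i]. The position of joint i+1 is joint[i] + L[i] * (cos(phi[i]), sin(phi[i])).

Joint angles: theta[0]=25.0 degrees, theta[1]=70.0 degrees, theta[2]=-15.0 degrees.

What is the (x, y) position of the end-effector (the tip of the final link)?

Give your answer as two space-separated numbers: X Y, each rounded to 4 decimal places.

Answer: 2.3228 18.2224

Derivation:
joint[0] = (0.0000, 0.0000)  (base)
link 0: phi[0] = 25 = 25 deg
  cos(25 deg) = 0.9063, sin(25 deg) = 0.4226
  joint[1] = (0.0000, 0.0000) + 2.5 * (0.9063, 0.4226) = (0.0000 + 2.2658, 0.0000 + 1.0565) = (2.2658, 1.0565)
link 1: phi[1] = 25 + 70 = 95 deg
  cos(95 deg) = -0.0872, sin(95 deg) = 0.9962
  joint[2] = (2.2658, 1.0565) + 11.3 * (-0.0872, 0.9962) = (2.2658 + -0.9849, 1.0565 + 11.2570) = (1.2809, 12.3135)
link 2: phi[2] = 25 + 70 + -15 = 80 deg
  cos(80 deg) = 0.1736, sin(80 deg) = 0.9848
  joint[3] = (1.2809, 12.3135) + 6 * (0.1736, 0.9848) = (1.2809 + 1.0419, 12.3135 + 5.9088) = (2.3228, 18.2224)
End effector: (2.3228, 18.2224)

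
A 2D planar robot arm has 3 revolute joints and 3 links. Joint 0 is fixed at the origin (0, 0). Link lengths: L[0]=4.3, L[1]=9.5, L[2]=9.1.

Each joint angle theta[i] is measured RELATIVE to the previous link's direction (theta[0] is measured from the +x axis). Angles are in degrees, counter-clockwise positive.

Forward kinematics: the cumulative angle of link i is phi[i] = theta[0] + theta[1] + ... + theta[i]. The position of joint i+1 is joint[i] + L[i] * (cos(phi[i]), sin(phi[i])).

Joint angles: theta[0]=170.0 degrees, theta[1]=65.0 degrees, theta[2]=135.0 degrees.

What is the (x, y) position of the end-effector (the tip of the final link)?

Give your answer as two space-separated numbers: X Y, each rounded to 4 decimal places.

joint[0] = (0.0000, 0.0000)  (base)
link 0: phi[0] = 170 = 170 deg
  cos(170 deg) = -0.9848, sin(170 deg) = 0.1736
  joint[1] = (0.0000, 0.0000) + 4.3 * (-0.9848, 0.1736) = (0.0000 + -4.2347, 0.0000 + 0.7467) = (-4.2347, 0.7467)
link 1: phi[1] = 170 + 65 = 235 deg
  cos(235 deg) = -0.5736, sin(235 deg) = -0.8192
  joint[2] = (-4.2347, 0.7467) + 9.5 * (-0.5736, -0.8192) = (-4.2347 + -5.4490, 0.7467 + -7.7819) = (-9.6836, -7.0353)
link 2: phi[2] = 170 + 65 + 135 = 370 deg
  cos(370 deg) = 0.9848, sin(370 deg) = 0.1736
  joint[3] = (-9.6836, -7.0353) + 9.1 * (0.9848, 0.1736) = (-9.6836 + 8.9618, -7.0353 + 1.5802) = (-0.7219, -5.4551)
End effector: (-0.7219, -5.4551)

Answer: -0.7219 -5.4551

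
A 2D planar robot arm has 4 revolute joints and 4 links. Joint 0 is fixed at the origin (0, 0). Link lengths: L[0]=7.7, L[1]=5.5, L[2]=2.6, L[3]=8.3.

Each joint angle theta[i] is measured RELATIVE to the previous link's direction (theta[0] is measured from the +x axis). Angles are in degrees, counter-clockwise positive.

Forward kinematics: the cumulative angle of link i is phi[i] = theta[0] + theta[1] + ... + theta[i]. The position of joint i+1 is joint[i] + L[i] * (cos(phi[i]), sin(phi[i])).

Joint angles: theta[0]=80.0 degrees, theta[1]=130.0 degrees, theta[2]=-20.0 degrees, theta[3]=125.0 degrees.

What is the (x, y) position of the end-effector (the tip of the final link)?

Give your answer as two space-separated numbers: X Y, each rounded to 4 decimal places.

Answer: -0.1176 -1.4875

Derivation:
joint[0] = (0.0000, 0.0000)  (base)
link 0: phi[0] = 80 = 80 deg
  cos(80 deg) = 0.1736, sin(80 deg) = 0.9848
  joint[1] = (0.0000, 0.0000) + 7.7 * (0.1736, 0.9848) = (0.0000 + 1.3371, 0.0000 + 7.5830) = (1.3371, 7.5830)
link 1: phi[1] = 80 + 130 = 210 deg
  cos(210 deg) = -0.8660, sin(210 deg) = -0.5000
  joint[2] = (1.3371, 7.5830) + 5.5 * (-0.8660, -0.5000) = (1.3371 + -4.7631, 7.5830 + -2.7500) = (-3.4260, 4.8330)
link 2: phi[2] = 80 + 130 + -20 = 190 deg
  cos(190 deg) = -0.9848, sin(190 deg) = -0.1736
  joint[3] = (-3.4260, 4.8330) + 2.6 * (-0.9848, -0.1736) = (-3.4260 + -2.5605, 4.8330 + -0.4515) = (-5.9865, 4.3815)
link 3: phi[3] = 80 + 130 + -20 + 125 = 315 deg
  cos(315 deg) = 0.7071, sin(315 deg) = -0.7071
  joint[4] = (-5.9865, 4.3815) + 8.3 * (0.7071, -0.7071) = (-5.9865 + 5.8690, 4.3815 + -5.8690) = (-0.1176, -1.4875)
End effector: (-0.1176, -1.4875)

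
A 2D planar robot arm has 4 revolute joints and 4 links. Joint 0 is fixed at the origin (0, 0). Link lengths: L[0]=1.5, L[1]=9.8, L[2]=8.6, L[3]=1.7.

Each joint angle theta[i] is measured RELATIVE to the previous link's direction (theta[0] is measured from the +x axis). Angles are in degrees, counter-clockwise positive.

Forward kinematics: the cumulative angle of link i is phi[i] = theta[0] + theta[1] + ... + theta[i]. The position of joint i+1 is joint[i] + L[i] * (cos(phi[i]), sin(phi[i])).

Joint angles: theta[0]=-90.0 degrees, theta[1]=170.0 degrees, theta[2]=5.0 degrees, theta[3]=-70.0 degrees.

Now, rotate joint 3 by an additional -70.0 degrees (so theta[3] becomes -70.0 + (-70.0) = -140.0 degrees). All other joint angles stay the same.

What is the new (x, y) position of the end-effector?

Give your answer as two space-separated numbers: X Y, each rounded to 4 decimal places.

Answer: 3.4264 15.3258

Derivation:
joint[0] = (0.0000, 0.0000)  (base)
link 0: phi[0] = -90 = -90 deg
  cos(-90 deg) = 0.0000, sin(-90 deg) = -1.0000
  joint[1] = (0.0000, 0.0000) + 1.5 * (0.0000, -1.0000) = (0.0000 + 0.0000, 0.0000 + -1.5000) = (0.0000, -1.5000)
link 1: phi[1] = -90 + 170 = 80 deg
  cos(80 deg) = 0.1736, sin(80 deg) = 0.9848
  joint[2] = (0.0000, -1.5000) + 9.8 * (0.1736, 0.9848) = (0.0000 + 1.7018, -1.5000 + 9.6511) = (1.7018, 8.1511)
link 2: phi[2] = -90 + 170 + 5 = 85 deg
  cos(85 deg) = 0.0872, sin(85 deg) = 0.9962
  joint[3] = (1.7018, 8.1511) + 8.6 * (0.0872, 0.9962) = (1.7018 + 0.7495, 8.1511 + 8.5673) = (2.4513, 16.7184)
link 3: phi[3] = -90 + 170 + 5 + -140 = -55 deg
  cos(-55 deg) = 0.5736, sin(-55 deg) = -0.8192
  joint[4] = (2.4513, 16.7184) + 1.7 * (0.5736, -0.8192) = (2.4513 + 0.9751, 16.7184 + -1.3926) = (3.4264, 15.3258)
End effector: (3.4264, 15.3258)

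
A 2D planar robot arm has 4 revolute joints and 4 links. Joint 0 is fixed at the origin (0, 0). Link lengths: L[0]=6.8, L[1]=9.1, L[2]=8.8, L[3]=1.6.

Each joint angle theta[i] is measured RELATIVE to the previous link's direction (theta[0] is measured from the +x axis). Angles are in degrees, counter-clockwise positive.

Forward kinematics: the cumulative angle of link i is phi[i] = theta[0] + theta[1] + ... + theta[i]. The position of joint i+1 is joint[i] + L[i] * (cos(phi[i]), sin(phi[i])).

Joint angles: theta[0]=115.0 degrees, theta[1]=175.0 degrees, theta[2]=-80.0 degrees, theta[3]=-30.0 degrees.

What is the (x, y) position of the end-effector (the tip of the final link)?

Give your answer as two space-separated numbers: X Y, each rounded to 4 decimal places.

Answer: -8.9824 -6.7883

Derivation:
joint[0] = (0.0000, 0.0000)  (base)
link 0: phi[0] = 115 = 115 deg
  cos(115 deg) = -0.4226, sin(115 deg) = 0.9063
  joint[1] = (0.0000, 0.0000) + 6.8 * (-0.4226, 0.9063) = (0.0000 + -2.8738, 0.0000 + 6.1629) = (-2.8738, 6.1629)
link 1: phi[1] = 115 + 175 = 290 deg
  cos(290 deg) = 0.3420, sin(290 deg) = -0.9397
  joint[2] = (-2.8738, 6.1629) + 9.1 * (0.3420, -0.9397) = (-2.8738 + 3.1124, 6.1629 + -8.5512) = (0.2386, -2.3883)
link 2: phi[2] = 115 + 175 + -80 = 210 deg
  cos(210 deg) = -0.8660, sin(210 deg) = -0.5000
  joint[3] = (0.2386, -2.3883) + 8.8 * (-0.8660, -0.5000) = (0.2386 + -7.6210, -2.3883 + -4.4000) = (-7.3824, -6.7883)
link 3: phi[3] = 115 + 175 + -80 + -30 = 180 deg
  cos(180 deg) = -1.0000, sin(180 deg) = 0.0000
  joint[4] = (-7.3824, -6.7883) + 1.6 * (-1.0000, 0.0000) = (-7.3824 + -1.6000, -6.7883 + 0.0000) = (-8.9824, -6.7883)
End effector: (-8.9824, -6.7883)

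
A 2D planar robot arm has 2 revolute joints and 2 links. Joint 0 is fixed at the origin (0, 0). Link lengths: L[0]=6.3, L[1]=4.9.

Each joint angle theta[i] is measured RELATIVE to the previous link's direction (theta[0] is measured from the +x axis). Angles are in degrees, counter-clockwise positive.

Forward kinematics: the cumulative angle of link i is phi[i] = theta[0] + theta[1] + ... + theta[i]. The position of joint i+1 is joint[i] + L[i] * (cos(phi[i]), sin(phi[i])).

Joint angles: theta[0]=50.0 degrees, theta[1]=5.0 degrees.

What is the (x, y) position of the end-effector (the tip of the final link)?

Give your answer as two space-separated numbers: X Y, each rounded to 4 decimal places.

Answer: 6.8601 8.8399

Derivation:
joint[0] = (0.0000, 0.0000)  (base)
link 0: phi[0] = 50 = 50 deg
  cos(50 deg) = 0.6428, sin(50 deg) = 0.7660
  joint[1] = (0.0000, 0.0000) + 6.3 * (0.6428, 0.7660) = (0.0000 + 4.0496, 0.0000 + 4.8261) = (4.0496, 4.8261)
link 1: phi[1] = 50 + 5 = 55 deg
  cos(55 deg) = 0.5736, sin(55 deg) = 0.8192
  joint[2] = (4.0496, 4.8261) + 4.9 * (0.5736, 0.8192) = (4.0496 + 2.8105, 4.8261 + 4.0138) = (6.8601, 8.8399)
End effector: (6.8601, 8.8399)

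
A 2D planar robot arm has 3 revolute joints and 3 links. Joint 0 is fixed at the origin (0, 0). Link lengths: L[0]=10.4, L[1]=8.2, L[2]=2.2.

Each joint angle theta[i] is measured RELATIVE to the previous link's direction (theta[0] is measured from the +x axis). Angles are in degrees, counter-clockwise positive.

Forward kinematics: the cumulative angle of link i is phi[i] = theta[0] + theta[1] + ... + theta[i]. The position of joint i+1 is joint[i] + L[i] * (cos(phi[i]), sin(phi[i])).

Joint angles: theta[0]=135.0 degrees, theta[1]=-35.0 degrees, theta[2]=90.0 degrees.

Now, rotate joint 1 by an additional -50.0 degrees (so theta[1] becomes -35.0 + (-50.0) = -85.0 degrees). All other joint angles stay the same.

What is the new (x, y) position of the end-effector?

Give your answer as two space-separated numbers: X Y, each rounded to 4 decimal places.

Answer: -3.7683 15.0496

Derivation:
joint[0] = (0.0000, 0.0000)  (base)
link 0: phi[0] = 135 = 135 deg
  cos(135 deg) = -0.7071, sin(135 deg) = 0.7071
  joint[1] = (0.0000, 0.0000) + 10.4 * (-0.7071, 0.7071) = (0.0000 + -7.3539, 0.0000 + 7.3539) = (-7.3539, 7.3539)
link 1: phi[1] = 135 + -85 = 50 deg
  cos(50 deg) = 0.6428, sin(50 deg) = 0.7660
  joint[2] = (-7.3539, 7.3539) + 8.2 * (0.6428, 0.7660) = (-7.3539 + 5.2709, 7.3539 + 6.2816) = (-2.0831, 13.6355)
link 2: phi[2] = 135 + -85 + 90 = 140 deg
  cos(140 deg) = -0.7660, sin(140 deg) = 0.6428
  joint[3] = (-2.0831, 13.6355) + 2.2 * (-0.7660, 0.6428) = (-2.0831 + -1.6853, 13.6355 + 1.4141) = (-3.7683, 15.0496)
End effector: (-3.7683, 15.0496)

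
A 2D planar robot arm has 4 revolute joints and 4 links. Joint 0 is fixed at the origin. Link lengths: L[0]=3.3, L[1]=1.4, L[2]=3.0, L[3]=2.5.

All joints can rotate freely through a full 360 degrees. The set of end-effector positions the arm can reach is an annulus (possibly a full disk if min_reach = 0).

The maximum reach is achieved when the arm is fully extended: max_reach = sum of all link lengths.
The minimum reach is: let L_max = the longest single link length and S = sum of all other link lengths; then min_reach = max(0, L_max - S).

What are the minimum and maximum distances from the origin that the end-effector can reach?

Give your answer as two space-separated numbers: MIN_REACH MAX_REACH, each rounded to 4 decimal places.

Answer: 0.0000 10.2000

Derivation:
Link lengths: [3.3, 1.4, 3.0, 2.5]
max_reach = 3.3 + 1.4 + 3 + 2.5 = 10.2
L_max = max([3.3, 1.4, 3.0, 2.5]) = 3.3
S (sum of others) = 10.2 - 3.3 = 6.9
min_reach = max(0, 3.3 - 6.9) = max(0, -3.6) = 0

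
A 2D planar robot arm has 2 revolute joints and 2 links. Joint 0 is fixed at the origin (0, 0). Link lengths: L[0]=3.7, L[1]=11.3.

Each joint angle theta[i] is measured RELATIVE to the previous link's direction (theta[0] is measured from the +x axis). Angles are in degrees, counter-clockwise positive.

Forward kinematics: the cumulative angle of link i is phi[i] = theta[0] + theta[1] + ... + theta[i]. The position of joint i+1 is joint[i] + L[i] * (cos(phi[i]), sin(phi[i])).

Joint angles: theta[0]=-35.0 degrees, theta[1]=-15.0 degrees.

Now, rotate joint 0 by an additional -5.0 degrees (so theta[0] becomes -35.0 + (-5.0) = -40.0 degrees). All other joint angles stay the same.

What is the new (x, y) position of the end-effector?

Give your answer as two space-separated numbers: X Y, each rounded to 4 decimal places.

joint[0] = (0.0000, 0.0000)  (base)
link 0: phi[0] = -40 = -40 deg
  cos(-40 deg) = 0.7660, sin(-40 deg) = -0.6428
  joint[1] = (0.0000, 0.0000) + 3.7 * (0.7660, -0.6428) = (0.0000 + 2.8344, 0.0000 + -2.3783) = (2.8344, -2.3783)
link 1: phi[1] = -40 + -15 = -55 deg
  cos(-55 deg) = 0.5736, sin(-55 deg) = -0.8192
  joint[2] = (2.8344, -2.3783) + 11.3 * (0.5736, -0.8192) = (2.8344 + 6.4814, -2.3783 + -9.2564) = (9.3158, -11.6347)
End effector: (9.3158, -11.6347)

Answer: 9.3158 -11.6347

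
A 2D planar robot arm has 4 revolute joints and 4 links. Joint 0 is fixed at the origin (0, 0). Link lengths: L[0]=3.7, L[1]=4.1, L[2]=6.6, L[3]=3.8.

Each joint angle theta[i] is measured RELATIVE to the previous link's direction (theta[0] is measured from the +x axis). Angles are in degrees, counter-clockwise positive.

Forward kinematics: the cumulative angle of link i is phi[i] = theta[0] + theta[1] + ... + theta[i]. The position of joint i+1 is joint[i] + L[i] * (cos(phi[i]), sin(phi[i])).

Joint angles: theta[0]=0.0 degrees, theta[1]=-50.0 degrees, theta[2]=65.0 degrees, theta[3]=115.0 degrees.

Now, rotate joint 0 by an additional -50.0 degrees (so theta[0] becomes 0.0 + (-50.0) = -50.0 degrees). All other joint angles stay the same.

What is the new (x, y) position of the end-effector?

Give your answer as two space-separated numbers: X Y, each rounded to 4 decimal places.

Answer: 7.7326 -6.9154

Derivation:
joint[0] = (0.0000, 0.0000)  (base)
link 0: phi[0] = -50 = -50 deg
  cos(-50 deg) = 0.6428, sin(-50 deg) = -0.7660
  joint[1] = (0.0000, 0.0000) + 3.7 * (0.6428, -0.7660) = (0.0000 + 2.3783, 0.0000 + -2.8344) = (2.3783, -2.8344)
link 1: phi[1] = -50 + -50 = -100 deg
  cos(-100 deg) = -0.1736, sin(-100 deg) = -0.9848
  joint[2] = (2.3783, -2.8344) + 4.1 * (-0.1736, -0.9848) = (2.3783 + -0.7120, -2.8344 + -4.0377) = (1.6664, -6.8721)
link 2: phi[2] = -50 + -50 + 65 = -35 deg
  cos(-35 deg) = 0.8192, sin(-35 deg) = -0.5736
  joint[3] = (1.6664, -6.8721) + 6.6 * (0.8192, -0.5736) = (1.6664 + 5.4064, -6.8721 + -3.7856) = (7.0728, -10.6577)
link 3: phi[3] = -50 + -50 + 65 + 115 = 80 deg
  cos(80 deg) = 0.1736, sin(80 deg) = 0.9848
  joint[4] = (7.0728, -10.6577) + 3.8 * (0.1736, 0.9848) = (7.0728 + 0.6599, -10.6577 + 3.7423) = (7.7326, -6.9154)
End effector: (7.7326, -6.9154)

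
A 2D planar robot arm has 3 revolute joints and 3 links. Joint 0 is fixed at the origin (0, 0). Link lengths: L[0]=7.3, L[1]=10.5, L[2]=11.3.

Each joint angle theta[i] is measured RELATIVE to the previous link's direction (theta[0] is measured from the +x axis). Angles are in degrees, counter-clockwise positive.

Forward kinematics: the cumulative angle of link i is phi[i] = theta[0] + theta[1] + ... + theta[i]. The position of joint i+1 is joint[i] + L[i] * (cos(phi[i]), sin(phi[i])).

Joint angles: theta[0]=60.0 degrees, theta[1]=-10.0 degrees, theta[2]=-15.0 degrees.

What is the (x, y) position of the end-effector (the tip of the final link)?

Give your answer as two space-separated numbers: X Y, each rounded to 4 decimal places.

joint[0] = (0.0000, 0.0000)  (base)
link 0: phi[0] = 60 = 60 deg
  cos(60 deg) = 0.5000, sin(60 deg) = 0.8660
  joint[1] = (0.0000, 0.0000) + 7.3 * (0.5000, 0.8660) = (0.0000 + 3.6500, 0.0000 + 6.3220) = (3.6500, 6.3220)
link 1: phi[1] = 60 + -10 = 50 deg
  cos(50 deg) = 0.6428, sin(50 deg) = 0.7660
  joint[2] = (3.6500, 6.3220) + 10.5 * (0.6428, 0.7660) = (3.6500 + 6.7493, 6.3220 + 8.0435) = (10.3993, 14.3655)
link 2: phi[2] = 60 + -10 + -15 = 35 deg
  cos(35 deg) = 0.8192, sin(35 deg) = 0.5736
  joint[3] = (10.3993, 14.3655) + 11.3 * (0.8192, 0.5736) = (10.3993 + 9.2564, 14.3655 + 6.4814) = (19.6557, 20.8469)
End effector: (19.6557, 20.8469)

Answer: 19.6557 20.8469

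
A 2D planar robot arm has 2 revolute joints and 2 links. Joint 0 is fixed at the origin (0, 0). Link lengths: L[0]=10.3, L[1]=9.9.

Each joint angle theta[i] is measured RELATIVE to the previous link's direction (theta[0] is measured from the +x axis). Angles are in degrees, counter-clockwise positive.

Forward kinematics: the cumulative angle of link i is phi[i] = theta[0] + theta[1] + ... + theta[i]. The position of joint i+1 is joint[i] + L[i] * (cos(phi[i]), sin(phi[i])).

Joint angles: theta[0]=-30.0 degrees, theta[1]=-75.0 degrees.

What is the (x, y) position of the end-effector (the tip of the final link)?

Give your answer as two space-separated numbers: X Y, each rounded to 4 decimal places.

joint[0] = (0.0000, 0.0000)  (base)
link 0: phi[0] = -30 = -30 deg
  cos(-30 deg) = 0.8660, sin(-30 deg) = -0.5000
  joint[1] = (0.0000, 0.0000) + 10.3 * (0.8660, -0.5000) = (0.0000 + 8.9201, 0.0000 + -5.1500) = (8.9201, -5.1500)
link 1: phi[1] = -30 + -75 = -105 deg
  cos(-105 deg) = -0.2588, sin(-105 deg) = -0.9659
  joint[2] = (8.9201, -5.1500) + 9.9 * (-0.2588, -0.9659) = (8.9201 + -2.5623, -5.1500 + -9.5627) = (6.3578, -14.7127)
End effector: (6.3578, -14.7127)

Answer: 6.3578 -14.7127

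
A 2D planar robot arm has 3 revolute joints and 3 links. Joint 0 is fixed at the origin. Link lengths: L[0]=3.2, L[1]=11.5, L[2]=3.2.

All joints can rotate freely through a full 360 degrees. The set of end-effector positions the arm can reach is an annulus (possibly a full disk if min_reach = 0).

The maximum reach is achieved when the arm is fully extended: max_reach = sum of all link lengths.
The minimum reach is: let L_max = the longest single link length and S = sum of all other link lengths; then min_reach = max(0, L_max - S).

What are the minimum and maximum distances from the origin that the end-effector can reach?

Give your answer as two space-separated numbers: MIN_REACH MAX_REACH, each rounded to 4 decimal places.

Answer: 5.1000 17.9000

Derivation:
Link lengths: [3.2, 11.5, 3.2]
max_reach = 3.2 + 11.5 + 3.2 = 17.9
L_max = max([3.2, 11.5, 3.2]) = 11.5
S (sum of others) = 17.9 - 11.5 = 6.4
min_reach = max(0, 11.5 - 6.4) = max(0, 5.1) = 5.1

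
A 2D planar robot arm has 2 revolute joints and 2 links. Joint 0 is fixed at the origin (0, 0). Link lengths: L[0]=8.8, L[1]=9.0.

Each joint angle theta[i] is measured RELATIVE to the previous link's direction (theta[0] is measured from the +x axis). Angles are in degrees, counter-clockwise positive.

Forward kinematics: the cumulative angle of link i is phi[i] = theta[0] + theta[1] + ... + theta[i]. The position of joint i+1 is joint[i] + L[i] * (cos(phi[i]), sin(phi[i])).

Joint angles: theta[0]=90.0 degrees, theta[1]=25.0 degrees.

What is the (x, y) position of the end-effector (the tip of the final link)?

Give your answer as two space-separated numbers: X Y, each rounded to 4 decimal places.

Answer: -3.8036 16.9568

Derivation:
joint[0] = (0.0000, 0.0000)  (base)
link 0: phi[0] = 90 = 90 deg
  cos(90 deg) = 0.0000, sin(90 deg) = 1.0000
  joint[1] = (0.0000, 0.0000) + 8.8 * (0.0000, 1.0000) = (0.0000 + 0.0000, 0.0000 + 8.8000) = (0.0000, 8.8000)
link 1: phi[1] = 90 + 25 = 115 deg
  cos(115 deg) = -0.4226, sin(115 deg) = 0.9063
  joint[2] = (0.0000, 8.8000) + 9 * (-0.4226, 0.9063) = (0.0000 + -3.8036, 8.8000 + 8.1568) = (-3.8036, 16.9568)
End effector: (-3.8036, 16.9568)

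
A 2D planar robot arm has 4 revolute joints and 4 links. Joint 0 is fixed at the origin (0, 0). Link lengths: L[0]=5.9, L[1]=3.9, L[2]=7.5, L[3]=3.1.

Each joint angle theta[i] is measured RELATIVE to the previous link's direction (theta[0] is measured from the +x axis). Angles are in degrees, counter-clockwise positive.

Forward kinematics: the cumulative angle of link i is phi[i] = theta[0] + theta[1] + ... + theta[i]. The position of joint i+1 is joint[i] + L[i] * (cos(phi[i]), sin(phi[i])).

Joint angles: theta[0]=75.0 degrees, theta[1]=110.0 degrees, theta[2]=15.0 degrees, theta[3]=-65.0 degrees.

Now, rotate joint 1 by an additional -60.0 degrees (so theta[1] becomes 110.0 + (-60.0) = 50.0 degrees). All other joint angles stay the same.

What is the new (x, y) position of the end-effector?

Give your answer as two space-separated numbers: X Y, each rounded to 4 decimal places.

joint[0] = (0.0000, 0.0000)  (base)
link 0: phi[0] = 75 = 75 deg
  cos(75 deg) = 0.2588, sin(75 deg) = 0.9659
  joint[1] = (0.0000, 0.0000) + 5.9 * (0.2588, 0.9659) = (0.0000 + 1.5270, 0.0000 + 5.6990) = (1.5270, 5.6990)
link 1: phi[1] = 75 + 50 = 125 deg
  cos(125 deg) = -0.5736, sin(125 deg) = 0.8192
  joint[2] = (1.5270, 5.6990) + 3.9 * (-0.5736, 0.8192) = (1.5270 + -2.2369, 5.6990 + 3.1947) = (-0.7099, 8.8937)
link 2: phi[2] = 75 + 50 + 15 = 140 deg
  cos(140 deg) = -0.7660, sin(140 deg) = 0.6428
  joint[3] = (-0.7099, 8.8937) + 7.5 * (-0.7660, 0.6428) = (-0.7099 + -5.7453, 8.8937 + 4.8209) = (-6.4552, 13.7146)
link 3: phi[3] = 75 + 50 + 15 + -65 = 75 deg
  cos(75 deg) = 0.2588, sin(75 deg) = 0.9659
  joint[4] = (-6.4552, 13.7146) + 3.1 * (0.2588, 0.9659) = (-6.4552 + 0.8023, 13.7146 + 2.9944) = (-5.6529, 16.7089)
End effector: (-5.6529, 16.7089)

Answer: -5.6529 16.7089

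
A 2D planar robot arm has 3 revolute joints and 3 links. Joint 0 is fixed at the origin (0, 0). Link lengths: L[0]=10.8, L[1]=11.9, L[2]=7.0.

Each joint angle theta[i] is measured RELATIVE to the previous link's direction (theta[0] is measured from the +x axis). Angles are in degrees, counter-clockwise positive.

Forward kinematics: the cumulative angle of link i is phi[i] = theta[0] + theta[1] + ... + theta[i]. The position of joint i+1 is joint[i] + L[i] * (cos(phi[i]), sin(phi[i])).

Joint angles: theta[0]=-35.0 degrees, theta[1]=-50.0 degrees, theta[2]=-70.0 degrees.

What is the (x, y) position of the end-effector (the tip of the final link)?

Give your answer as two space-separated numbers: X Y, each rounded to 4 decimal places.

Answer: 3.5398 -21.0077

Derivation:
joint[0] = (0.0000, 0.0000)  (base)
link 0: phi[0] = -35 = -35 deg
  cos(-35 deg) = 0.8192, sin(-35 deg) = -0.5736
  joint[1] = (0.0000, 0.0000) + 10.8 * (0.8192, -0.5736) = (0.0000 + 8.8468, 0.0000 + -6.1946) = (8.8468, -6.1946)
link 1: phi[1] = -35 + -50 = -85 deg
  cos(-85 deg) = 0.0872, sin(-85 deg) = -0.9962
  joint[2] = (8.8468, -6.1946) + 11.9 * (0.0872, -0.9962) = (8.8468 + 1.0372, -6.1946 + -11.8547) = (9.8840, -18.0493)
link 2: phi[2] = -35 + -50 + -70 = -155 deg
  cos(-155 deg) = -0.9063, sin(-155 deg) = -0.4226
  joint[3] = (9.8840, -18.0493) + 7 * (-0.9063, -0.4226) = (9.8840 + -6.3442, -18.0493 + -2.9583) = (3.5398, -21.0077)
End effector: (3.5398, -21.0077)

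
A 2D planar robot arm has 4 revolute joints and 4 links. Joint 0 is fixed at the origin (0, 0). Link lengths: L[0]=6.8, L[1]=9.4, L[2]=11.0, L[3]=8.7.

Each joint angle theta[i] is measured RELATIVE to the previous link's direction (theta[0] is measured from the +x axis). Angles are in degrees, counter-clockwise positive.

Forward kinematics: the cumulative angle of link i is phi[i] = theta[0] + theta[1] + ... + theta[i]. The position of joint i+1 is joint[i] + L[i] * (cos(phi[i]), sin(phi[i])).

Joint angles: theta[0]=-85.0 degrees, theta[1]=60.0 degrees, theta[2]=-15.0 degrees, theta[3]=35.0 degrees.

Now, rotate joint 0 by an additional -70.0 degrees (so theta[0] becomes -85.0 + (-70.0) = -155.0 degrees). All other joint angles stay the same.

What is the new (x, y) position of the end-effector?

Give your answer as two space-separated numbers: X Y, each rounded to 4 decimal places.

joint[0] = (0.0000, 0.0000)  (base)
link 0: phi[0] = -155 = -155 deg
  cos(-155 deg) = -0.9063, sin(-155 deg) = -0.4226
  joint[1] = (0.0000, 0.0000) + 6.8 * (-0.9063, -0.4226) = (0.0000 + -6.1629, 0.0000 + -2.8738) = (-6.1629, -2.8738)
link 1: phi[1] = -155 + 60 = -95 deg
  cos(-95 deg) = -0.0872, sin(-95 deg) = -0.9962
  joint[2] = (-6.1629, -2.8738) + 9.4 * (-0.0872, -0.9962) = (-6.1629 + -0.8193, -2.8738 + -9.3642) = (-6.9822, -12.2380)
link 2: phi[2] = -155 + 60 + -15 = -110 deg
  cos(-110 deg) = -0.3420, sin(-110 deg) = -0.9397
  joint[3] = (-6.9822, -12.2380) + 11 * (-0.3420, -0.9397) = (-6.9822 + -3.7622, -12.2380 + -10.3366) = (-10.7444, -22.5747)
link 3: phi[3] = -155 + 60 + -15 + 35 = -75 deg
  cos(-75 deg) = 0.2588, sin(-75 deg) = -0.9659
  joint[4] = (-10.7444, -22.5747) + 8.7 * (0.2588, -0.9659) = (-10.7444 + 2.2517, -22.5747 + -8.4036) = (-8.4927, -30.9782)
End effector: (-8.4927, -30.9782)

Answer: -8.4927 -30.9782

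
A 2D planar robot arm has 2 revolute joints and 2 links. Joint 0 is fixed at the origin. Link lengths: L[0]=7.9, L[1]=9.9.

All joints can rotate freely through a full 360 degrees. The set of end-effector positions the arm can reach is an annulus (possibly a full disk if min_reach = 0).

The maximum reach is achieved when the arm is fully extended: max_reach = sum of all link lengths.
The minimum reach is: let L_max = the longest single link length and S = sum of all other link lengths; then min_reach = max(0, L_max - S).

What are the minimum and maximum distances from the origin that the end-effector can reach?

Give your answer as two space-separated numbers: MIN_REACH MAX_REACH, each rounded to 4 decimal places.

Link lengths: [7.9, 9.9]
max_reach = 7.9 + 9.9 = 17.8
L_max = max([7.9, 9.9]) = 9.9
S (sum of others) = 17.8 - 9.9 = 7.9
min_reach = max(0, 9.9 - 7.9) = max(0, 2) = 2

Answer: 2.0000 17.8000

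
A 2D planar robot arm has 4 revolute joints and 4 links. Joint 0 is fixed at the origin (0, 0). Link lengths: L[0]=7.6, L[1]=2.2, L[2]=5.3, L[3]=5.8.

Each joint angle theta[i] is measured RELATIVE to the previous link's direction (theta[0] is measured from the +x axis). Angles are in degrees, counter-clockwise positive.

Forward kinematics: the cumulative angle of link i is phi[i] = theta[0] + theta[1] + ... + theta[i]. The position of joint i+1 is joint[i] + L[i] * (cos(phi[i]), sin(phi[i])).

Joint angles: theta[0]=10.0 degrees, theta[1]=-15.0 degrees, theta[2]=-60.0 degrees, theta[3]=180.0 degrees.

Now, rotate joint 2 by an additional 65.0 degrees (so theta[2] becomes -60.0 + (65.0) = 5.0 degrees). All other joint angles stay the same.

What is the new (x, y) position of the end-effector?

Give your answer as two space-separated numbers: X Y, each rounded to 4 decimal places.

Answer: 9.1762 1.1280

Derivation:
joint[0] = (0.0000, 0.0000)  (base)
link 0: phi[0] = 10 = 10 deg
  cos(10 deg) = 0.9848, sin(10 deg) = 0.1736
  joint[1] = (0.0000, 0.0000) + 7.6 * (0.9848, 0.1736) = (0.0000 + 7.4845, 0.0000 + 1.3197) = (7.4845, 1.3197)
link 1: phi[1] = 10 + -15 = -5 deg
  cos(-5 deg) = 0.9962, sin(-5 deg) = -0.0872
  joint[2] = (7.4845, 1.3197) + 2.2 * (0.9962, -0.0872) = (7.4845 + 2.1916, 1.3197 + -0.1917) = (9.6762, 1.1280)
link 2: phi[2] = 10 + -15 + 5 = 0 deg
  cos(0 deg) = 1.0000, sin(0 deg) = 0.0000
  joint[3] = (9.6762, 1.1280) + 5.3 * (1.0000, 0.0000) = (9.6762 + 5.3000, 1.1280 + 0.0000) = (14.9762, 1.1280)
link 3: phi[3] = 10 + -15 + 5 + 180 = 180 deg
  cos(180 deg) = -1.0000, sin(180 deg) = 0.0000
  joint[4] = (14.9762, 1.1280) + 5.8 * (-1.0000, 0.0000) = (14.9762 + -5.8000, 1.1280 + 0.0000) = (9.1762, 1.1280)
End effector: (9.1762, 1.1280)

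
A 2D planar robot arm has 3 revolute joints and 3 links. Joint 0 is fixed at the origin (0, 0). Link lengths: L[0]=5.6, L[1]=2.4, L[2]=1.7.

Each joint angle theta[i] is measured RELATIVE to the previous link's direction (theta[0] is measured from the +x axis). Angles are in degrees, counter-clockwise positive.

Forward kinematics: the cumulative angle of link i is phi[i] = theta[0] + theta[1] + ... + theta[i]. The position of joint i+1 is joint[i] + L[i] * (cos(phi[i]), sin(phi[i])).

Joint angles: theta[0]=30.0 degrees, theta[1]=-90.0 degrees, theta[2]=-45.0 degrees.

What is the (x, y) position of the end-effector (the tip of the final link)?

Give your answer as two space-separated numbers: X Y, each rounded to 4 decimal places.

Answer: 5.6097 -0.9205

Derivation:
joint[0] = (0.0000, 0.0000)  (base)
link 0: phi[0] = 30 = 30 deg
  cos(30 deg) = 0.8660, sin(30 deg) = 0.5000
  joint[1] = (0.0000, 0.0000) + 5.6 * (0.8660, 0.5000) = (0.0000 + 4.8497, 0.0000 + 2.8000) = (4.8497, 2.8000)
link 1: phi[1] = 30 + -90 = -60 deg
  cos(-60 deg) = 0.5000, sin(-60 deg) = -0.8660
  joint[2] = (4.8497, 2.8000) + 2.4 * (0.5000, -0.8660) = (4.8497 + 1.2000, 2.8000 + -2.0785) = (6.0497, 0.7215)
link 2: phi[2] = 30 + -90 + -45 = -105 deg
  cos(-105 deg) = -0.2588, sin(-105 deg) = -0.9659
  joint[3] = (6.0497, 0.7215) + 1.7 * (-0.2588, -0.9659) = (6.0497 + -0.4400, 0.7215 + -1.6421) = (5.6097, -0.9205)
End effector: (5.6097, -0.9205)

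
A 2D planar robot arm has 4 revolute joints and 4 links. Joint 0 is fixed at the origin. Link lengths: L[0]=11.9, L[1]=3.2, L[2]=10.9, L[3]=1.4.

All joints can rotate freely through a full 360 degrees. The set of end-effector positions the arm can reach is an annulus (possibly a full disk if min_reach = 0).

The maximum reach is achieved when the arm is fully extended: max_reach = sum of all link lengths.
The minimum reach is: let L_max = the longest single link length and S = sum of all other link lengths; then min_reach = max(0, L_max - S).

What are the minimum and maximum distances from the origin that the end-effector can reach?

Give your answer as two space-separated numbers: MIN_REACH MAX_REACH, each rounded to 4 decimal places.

Answer: 0.0000 27.4000

Derivation:
Link lengths: [11.9, 3.2, 10.9, 1.4]
max_reach = 11.9 + 3.2 + 10.9 + 1.4 = 27.4
L_max = max([11.9, 3.2, 10.9, 1.4]) = 11.9
S (sum of others) = 27.4 - 11.9 = 15.5
min_reach = max(0, 11.9 - 15.5) = max(0, -3.6) = 0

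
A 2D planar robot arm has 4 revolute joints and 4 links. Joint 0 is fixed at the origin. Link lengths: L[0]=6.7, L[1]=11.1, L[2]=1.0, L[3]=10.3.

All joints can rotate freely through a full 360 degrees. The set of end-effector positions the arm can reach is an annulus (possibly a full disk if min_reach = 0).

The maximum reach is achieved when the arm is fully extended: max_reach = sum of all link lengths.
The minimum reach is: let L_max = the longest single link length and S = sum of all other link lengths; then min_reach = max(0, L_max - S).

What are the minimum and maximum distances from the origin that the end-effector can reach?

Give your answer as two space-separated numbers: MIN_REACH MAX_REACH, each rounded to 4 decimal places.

Answer: 0.0000 29.1000

Derivation:
Link lengths: [6.7, 11.1, 1.0, 10.3]
max_reach = 6.7 + 11.1 + 1 + 10.3 = 29.1
L_max = max([6.7, 11.1, 1.0, 10.3]) = 11.1
S (sum of others) = 29.1 - 11.1 = 18
min_reach = max(0, 11.1 - 18) = max(0, -6.9) = 0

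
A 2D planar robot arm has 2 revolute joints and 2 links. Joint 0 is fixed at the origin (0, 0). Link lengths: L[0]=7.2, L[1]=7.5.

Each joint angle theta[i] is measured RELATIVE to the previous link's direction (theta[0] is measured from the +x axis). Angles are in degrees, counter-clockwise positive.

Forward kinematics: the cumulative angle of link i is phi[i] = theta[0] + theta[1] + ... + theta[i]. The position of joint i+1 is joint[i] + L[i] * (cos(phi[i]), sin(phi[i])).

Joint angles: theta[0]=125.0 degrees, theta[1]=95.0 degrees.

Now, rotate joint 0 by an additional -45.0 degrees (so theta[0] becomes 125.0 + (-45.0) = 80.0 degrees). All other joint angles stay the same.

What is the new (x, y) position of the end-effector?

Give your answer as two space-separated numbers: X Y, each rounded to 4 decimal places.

joint[0] = (0.0000, 0.0000)  (base)
link 0: phi[0] = 80 = 80 deg
  cos(80 deg) = 0.1736, sin(80 deg) = 0.9848
  joint[1] = (0.0000, 0.0000) + 7.2 * (0.1736, 0.9848) = (0.0000 + 1.2503, 0.0000 + 7.0906) = (1.2503, 7.0906)
link 1: phi[1] = 80 + 95 = 175 deg
  cos(175 deg) = -0.9962, sin(175 deg) = 0.0872
  joint[2] = (1.2503, 7.0906) + 7.5 * (-0.9962, 0.0872) = (1.2503 + -7.4715, 7.0906 + 0.6537) = (-6.2212, 7.7443)
End effector: (-6.2212, 7.7443)

Answer: -6.2212 7.7443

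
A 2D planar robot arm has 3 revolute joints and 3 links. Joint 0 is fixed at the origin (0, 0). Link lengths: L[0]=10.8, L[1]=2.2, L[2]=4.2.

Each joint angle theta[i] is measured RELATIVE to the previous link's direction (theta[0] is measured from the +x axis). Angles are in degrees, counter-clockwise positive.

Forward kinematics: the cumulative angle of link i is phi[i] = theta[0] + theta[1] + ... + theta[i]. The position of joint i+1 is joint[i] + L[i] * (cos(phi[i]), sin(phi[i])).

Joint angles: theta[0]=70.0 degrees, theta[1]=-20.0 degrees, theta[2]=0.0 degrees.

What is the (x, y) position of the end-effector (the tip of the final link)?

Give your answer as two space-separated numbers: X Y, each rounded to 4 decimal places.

Answer: 7.8077 15.0514

Derivation:
joint[0] = (0.0000, 0.0000)  (base)
link 0: phi[0] = 70 = 70 deg
  cos(70 deg) = 0.3420, sin(70 deg) = 0.9397
  joint[1] = (0.0000, 0.0000) + 10.8 * (0.3420, 0.9397) = (0.0000 + 3.6938, 0.0000 + 10.1487) = (3.6938, 10.1487)
link 1: phi[1] = 70 + -20 = 50 deg
  cos(50 deg) = 0.6428, sin(50 deg) = 0.7660
  joint[2] = (3.6938, 10.1487) + 2.2 * (0.6428, 0.7660) = (3.6938 + 1.4141, 10.1487 + 1.6853) = (5.1080, 11.8340)
link 2: phi[2] = 70 + -20 + 0 = 50 deg
  cos(50 deg) = 0.6428, sin(50 deg) = 0.7660
  joint[3] = (5.1080, 11.8340) + 4.2 * (0.6428, 0.7660) = (5.1080 + 2.6997, 11.8340 + 3.2174) = (7.8077, 15.0514)
End effector: (7.8077, 15.0514)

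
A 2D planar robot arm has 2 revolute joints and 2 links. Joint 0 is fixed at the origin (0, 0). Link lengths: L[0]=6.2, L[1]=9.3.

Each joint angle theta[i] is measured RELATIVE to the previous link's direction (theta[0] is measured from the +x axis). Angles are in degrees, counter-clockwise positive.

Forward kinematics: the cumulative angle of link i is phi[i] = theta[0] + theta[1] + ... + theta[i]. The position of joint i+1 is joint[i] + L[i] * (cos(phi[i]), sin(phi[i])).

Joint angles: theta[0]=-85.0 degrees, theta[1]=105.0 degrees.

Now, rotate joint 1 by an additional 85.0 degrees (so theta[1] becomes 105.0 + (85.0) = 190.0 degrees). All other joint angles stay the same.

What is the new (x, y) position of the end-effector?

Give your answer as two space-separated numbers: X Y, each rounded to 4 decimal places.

joint[0] = (0.0000, 0.0000)  (base)
link 0: phi[0] = -85 = -85 deg
  cos(-85 deg) = 0.0872, sin(-85 deg) = -0.9962
  joint[1] = (0.0000, 0.0000) + 6.2 * (0.0872, -0.9962) = (0.0000 + 0.5404, 0.0000 + -6.1764) = (0.5404, -6.1764)
link 1: phi[1] = -85 + 190 = 105 deg
  cos(105 deg) = -0.2588, sin(105 deg) = 0.9659
  joint[2] = (0.5404, -6.1764) + 9.3 * (-0.2588, 0.9659) = (0.5404 + -2.4070, -6.1764 + 8.9831) = (-1.8667, 2.8067)
End effector: (-1.8667, 2.8067)

Answer: -1.8667 2.8067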